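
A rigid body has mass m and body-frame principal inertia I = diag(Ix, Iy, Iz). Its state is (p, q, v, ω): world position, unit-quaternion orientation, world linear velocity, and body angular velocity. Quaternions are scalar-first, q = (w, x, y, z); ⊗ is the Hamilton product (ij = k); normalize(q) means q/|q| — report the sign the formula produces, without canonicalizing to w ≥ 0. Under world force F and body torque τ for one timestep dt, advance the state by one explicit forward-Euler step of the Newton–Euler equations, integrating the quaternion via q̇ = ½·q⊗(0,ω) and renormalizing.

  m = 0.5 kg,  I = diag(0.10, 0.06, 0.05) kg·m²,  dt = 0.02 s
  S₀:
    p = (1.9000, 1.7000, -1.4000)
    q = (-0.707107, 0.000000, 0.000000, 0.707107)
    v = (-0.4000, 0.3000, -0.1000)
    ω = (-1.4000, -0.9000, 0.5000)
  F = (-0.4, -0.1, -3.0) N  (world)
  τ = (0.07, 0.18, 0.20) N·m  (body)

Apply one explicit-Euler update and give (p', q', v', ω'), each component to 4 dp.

p' = (1.8920, 1.7060, -1.4020)
q' = (-0.7105, 0.0163, -0.0035, 0.7035)
v' = (-0.4160, 0.2960, -0.2200)
ω' = (-1.3869, -0.8283, 0.6002)

a = F/m = (-0.8000, -0.2000, -6.0000)
p + v·dt = (1.8920, 1.7060, -1.4020)
v' = v + a·dt = (-0.4160, 0.2960, -0.2200)
α = I⁻¹(τ − ω×Iω) = (0.6550, 3.5833, 5.0080)
ω + α·dt = (-1.3869, -0.8283, 0.6002)
2q̇ = q⊗(0,ω) = (-0.3535535, 1.6263461, -0.3535535, -0.3535535)
updated quaternion q' = (-0.7105, 0.0163, -0.0035, 0.7035)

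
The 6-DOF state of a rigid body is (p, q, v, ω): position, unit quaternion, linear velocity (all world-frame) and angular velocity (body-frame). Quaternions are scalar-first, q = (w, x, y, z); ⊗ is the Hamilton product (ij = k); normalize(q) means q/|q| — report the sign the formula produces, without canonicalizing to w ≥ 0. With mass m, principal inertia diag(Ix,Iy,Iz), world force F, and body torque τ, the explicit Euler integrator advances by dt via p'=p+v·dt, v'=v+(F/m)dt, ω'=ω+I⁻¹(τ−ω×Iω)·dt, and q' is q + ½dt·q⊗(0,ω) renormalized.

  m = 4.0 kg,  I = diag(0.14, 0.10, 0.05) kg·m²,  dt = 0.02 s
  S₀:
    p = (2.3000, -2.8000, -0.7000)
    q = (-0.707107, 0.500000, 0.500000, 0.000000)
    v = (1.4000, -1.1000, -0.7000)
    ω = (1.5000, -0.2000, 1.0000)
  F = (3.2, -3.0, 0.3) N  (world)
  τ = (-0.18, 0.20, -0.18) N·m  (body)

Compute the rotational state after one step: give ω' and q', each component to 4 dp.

ω' = (1.4729, -0.1870, 0.9232)
q' = (-0.7135, 0.4943, 0.4963, -0.0156)

α = I⁻¹(τ − ω×Iω) = (-1.3571, 0.6500, -3.8400)
ω + α·dt = (1.4729, -0.1870, 0.9232)
2q̇ = q⊗(0,ω) = (-0.6500000, -0.5606605, -0.3585786, -1.5571070)
updated quaternion q' = (-0.7135, 0.4943, 0.4963, -0.0156)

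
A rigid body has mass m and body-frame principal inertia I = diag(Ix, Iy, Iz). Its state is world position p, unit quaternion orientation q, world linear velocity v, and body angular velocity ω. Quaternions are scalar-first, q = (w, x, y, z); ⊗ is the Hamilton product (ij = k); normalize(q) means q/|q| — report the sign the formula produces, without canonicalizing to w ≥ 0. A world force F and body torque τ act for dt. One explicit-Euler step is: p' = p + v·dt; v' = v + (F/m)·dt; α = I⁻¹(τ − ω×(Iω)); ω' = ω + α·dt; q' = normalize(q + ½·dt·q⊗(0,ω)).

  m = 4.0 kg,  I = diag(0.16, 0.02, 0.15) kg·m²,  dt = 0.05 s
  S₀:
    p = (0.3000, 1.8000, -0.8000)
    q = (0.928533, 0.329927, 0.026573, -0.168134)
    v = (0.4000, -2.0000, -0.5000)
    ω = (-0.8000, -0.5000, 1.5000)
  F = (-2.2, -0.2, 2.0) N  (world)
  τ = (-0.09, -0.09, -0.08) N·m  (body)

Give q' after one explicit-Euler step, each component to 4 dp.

q' = (0.9408, 0.3099, 0.0060, -0.1368)

2q̇ = q⊗(0,ω) = (0.5294291, -0.7870339, -0.8246498, 1.2490944)
updated quaternion q' = (0.9408, 0.3099, 0.0060, -0.1368)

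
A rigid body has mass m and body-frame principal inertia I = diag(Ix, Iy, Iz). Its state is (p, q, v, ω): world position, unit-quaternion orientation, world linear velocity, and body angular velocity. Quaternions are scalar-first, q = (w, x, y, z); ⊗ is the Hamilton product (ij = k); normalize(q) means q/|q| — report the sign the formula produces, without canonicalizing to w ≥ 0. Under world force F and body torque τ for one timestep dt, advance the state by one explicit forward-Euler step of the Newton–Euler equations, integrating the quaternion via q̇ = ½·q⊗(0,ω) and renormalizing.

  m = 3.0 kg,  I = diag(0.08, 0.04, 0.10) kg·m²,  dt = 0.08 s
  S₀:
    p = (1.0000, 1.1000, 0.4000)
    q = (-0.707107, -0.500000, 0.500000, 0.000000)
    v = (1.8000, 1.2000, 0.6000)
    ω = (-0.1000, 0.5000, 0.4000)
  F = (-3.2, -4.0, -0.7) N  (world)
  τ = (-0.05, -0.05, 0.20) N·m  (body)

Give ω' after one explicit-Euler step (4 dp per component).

angular accel α = (-0.7750, -1.2700, 1.9800)
ω + α·dt = (-0.1620, 0.3984, 0.5584)

ω' = (-0.1620, 0.3984, 0.5584)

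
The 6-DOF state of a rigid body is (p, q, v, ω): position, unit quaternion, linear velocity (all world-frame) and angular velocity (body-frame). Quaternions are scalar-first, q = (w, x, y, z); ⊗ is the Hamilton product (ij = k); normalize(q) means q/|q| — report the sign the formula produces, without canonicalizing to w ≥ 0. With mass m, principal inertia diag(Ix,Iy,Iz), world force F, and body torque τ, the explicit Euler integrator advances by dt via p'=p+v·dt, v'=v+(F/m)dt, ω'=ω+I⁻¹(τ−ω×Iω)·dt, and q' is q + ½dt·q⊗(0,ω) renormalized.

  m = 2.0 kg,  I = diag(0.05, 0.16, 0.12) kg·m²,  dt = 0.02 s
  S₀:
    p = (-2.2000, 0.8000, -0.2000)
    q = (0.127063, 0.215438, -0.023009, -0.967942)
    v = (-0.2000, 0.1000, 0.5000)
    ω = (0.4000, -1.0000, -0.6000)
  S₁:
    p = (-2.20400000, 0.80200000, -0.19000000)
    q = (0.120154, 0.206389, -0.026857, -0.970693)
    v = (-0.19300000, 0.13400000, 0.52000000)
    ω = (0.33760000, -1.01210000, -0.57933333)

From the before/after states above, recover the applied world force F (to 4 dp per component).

v₁ − v₀ = (0.00700000, 0.03400000, 0.02000000)
F = m·Δv/dt = (0.7000, 3.4000, 2.0000)

F = (0.7000, 3.4000, 2.0000)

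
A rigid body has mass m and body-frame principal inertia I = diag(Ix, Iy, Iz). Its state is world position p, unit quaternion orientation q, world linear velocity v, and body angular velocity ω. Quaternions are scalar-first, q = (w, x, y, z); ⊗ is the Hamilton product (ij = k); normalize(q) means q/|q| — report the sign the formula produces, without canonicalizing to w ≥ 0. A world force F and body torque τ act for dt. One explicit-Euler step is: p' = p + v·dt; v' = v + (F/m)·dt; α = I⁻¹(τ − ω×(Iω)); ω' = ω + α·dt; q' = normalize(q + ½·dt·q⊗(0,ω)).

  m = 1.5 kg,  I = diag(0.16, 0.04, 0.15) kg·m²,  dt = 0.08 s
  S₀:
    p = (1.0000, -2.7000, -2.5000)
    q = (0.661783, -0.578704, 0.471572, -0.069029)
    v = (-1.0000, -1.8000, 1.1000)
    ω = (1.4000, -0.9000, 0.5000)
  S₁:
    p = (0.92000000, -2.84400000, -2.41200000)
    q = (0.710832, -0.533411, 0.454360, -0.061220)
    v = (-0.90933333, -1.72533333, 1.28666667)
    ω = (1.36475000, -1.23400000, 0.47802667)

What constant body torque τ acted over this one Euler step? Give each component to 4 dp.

ω₁ − ω₀ = (-0.03525000, -0.33400000, -0.02197333)
I·α + gyro = (-0.1200, -0.1600, 0.1100)

τ = (-0.1200, -0.1600, 0.1100)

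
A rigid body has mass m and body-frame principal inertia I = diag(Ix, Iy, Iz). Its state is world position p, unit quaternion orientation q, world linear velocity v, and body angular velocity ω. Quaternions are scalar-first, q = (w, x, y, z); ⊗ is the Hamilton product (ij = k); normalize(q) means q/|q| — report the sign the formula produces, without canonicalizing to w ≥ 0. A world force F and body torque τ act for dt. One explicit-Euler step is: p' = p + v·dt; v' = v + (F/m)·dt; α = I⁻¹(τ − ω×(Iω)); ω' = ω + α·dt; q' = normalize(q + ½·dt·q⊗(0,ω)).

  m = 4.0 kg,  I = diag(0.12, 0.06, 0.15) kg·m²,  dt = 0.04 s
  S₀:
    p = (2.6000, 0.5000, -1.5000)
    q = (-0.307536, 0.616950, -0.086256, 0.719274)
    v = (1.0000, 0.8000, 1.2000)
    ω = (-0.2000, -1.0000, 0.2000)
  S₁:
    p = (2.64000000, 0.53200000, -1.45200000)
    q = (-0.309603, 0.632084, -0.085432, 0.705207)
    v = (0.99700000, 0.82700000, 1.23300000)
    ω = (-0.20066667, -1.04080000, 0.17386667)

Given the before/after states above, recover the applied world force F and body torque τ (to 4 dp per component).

ω₁ − ω₀ = (-0.00066667, -0.04080000, -0.02613333)
gyro term ω₀×Iω₀ = (-0.0180, 0.0012, -0.0120)
I·α + gyro = (-0.0200, -0.0600, -0.1100)
velocity change Δv = (-0.00300000, 0.02700000, 0.03300000)
F = m·Δv/dt = (-0.3000, 2.7000, 3.3000)

F = (-0.3000, 2.7000, 3.3000)
τ = (-0.0200, -0.0600, -0.1100)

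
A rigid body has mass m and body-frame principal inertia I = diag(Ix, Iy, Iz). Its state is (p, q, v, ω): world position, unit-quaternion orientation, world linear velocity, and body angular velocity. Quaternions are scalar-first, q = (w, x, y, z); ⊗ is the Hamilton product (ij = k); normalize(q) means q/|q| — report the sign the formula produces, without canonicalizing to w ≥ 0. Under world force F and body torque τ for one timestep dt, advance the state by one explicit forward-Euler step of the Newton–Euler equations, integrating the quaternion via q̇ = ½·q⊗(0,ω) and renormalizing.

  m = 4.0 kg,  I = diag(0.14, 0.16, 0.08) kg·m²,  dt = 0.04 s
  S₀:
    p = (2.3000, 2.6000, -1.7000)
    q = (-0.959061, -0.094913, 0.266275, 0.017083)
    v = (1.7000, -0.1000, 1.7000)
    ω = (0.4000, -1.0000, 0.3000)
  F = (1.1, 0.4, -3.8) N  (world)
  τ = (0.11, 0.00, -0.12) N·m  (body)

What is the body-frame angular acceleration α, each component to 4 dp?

ω×(Iω) gyroscopic = (0.0240, 0.0072, -0.0080)
angular accel α = (0.6143, -0.0450, -1.4000)

α = (0.6143, -0.0450, -1.4000)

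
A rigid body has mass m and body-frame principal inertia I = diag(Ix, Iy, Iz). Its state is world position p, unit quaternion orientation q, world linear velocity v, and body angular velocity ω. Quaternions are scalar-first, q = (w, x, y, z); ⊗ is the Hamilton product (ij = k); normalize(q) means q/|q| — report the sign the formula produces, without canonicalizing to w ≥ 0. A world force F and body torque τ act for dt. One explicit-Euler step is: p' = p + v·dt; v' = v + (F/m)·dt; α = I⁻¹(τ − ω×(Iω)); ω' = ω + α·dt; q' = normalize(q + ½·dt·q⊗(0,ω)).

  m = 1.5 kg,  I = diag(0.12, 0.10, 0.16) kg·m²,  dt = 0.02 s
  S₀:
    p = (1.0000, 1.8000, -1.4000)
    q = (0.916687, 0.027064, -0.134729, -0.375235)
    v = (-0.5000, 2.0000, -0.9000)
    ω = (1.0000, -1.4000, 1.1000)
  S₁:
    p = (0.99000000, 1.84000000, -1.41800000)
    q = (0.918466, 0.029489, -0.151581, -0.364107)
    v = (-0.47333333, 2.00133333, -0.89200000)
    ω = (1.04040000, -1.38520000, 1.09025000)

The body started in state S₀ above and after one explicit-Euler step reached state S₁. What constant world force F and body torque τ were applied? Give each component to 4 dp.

v₁ − v₀ = (0.02666667, 0.00133333, 0.00800000)
F = m·Δv/dt = (2.0000, 0.1000, 0.6000)
ω₁ − ω₀ = (0.04040000, 0.01480000, -0.00975000)
ω₀×(Iω₀) = (-0.0924, -0.0440, 0.0280)
applied torque τ = (0.1500, 0.0300, -0.0500)

F = (2.0000, 0.1000, 0.6000)
τ = (0.1500, 0.0300, -0.0500)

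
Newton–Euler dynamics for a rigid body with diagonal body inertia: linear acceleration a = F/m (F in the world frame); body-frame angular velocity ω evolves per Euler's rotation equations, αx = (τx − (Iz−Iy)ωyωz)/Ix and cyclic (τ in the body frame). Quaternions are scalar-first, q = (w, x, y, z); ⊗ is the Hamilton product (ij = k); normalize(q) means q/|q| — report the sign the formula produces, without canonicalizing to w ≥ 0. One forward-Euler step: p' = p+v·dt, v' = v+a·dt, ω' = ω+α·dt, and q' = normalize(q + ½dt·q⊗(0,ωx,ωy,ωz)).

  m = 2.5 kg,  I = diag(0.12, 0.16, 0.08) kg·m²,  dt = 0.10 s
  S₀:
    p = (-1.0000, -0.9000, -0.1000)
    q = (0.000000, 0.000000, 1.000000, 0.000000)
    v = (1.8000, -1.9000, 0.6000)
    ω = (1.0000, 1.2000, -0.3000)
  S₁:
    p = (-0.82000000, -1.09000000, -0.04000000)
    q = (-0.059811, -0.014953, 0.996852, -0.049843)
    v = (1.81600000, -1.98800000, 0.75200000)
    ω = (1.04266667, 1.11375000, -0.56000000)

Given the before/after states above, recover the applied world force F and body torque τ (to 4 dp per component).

F = (0.4000, -2.2000, 3.8000)
τ = (0.0800, -0.1500, -0.1600)

Δω = ω₁−ω₀ = (0.04266667, -0.08625000, -0.26000000)
I·α + gyro = (0.0800, -0.1500, -0.1600)
velocity change Δv = (0.01600000, -0.08800000, 0.15200000)
F = m·Δv/dt = (0.4000, -2.2000, 3.8000)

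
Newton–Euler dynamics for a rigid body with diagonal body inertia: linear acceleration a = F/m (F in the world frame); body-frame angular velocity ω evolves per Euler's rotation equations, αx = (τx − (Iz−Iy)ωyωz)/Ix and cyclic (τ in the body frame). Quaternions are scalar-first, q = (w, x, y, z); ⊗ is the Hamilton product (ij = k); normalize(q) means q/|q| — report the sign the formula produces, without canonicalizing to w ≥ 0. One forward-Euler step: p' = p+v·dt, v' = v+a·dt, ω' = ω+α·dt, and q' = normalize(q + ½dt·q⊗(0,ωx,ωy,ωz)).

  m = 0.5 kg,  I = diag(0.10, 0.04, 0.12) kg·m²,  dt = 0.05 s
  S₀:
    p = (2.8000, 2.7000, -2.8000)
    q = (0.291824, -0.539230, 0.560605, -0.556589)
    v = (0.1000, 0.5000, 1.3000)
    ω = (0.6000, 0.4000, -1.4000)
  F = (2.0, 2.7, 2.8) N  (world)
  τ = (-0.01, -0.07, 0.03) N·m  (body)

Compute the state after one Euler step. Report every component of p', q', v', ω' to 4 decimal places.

p + v·dt = (2.8050, 2.7250, -2.7350)
v' = v + a·dt = (0.3000, 0.7700, 1.5800)
gyro term ω×Iω = (-0.0448, 0.0168, -0.0144)
angular accel α = (0.3480, -2.1700, 0.3700)
new body rate ω' = (0.6174, 0.2915, -1.3815)
Hamilton product q⊗(0,ω) = (-0.6799286, -0.3871170, -0.9721458, -0.9606086)
q + ½dt·q⊗(0,ω), renormalized = (0.2746, -0.5485, 0.5359, -0.5802)

p' = (2.8050, 2.7250, -2.7350)
q' = (0.2746, -0.5485, 0.5359, -0.5802)
v' = (0.3000, 0.7700, 1.5800)
ω' = (0.6174, 0.2915, -1.3815)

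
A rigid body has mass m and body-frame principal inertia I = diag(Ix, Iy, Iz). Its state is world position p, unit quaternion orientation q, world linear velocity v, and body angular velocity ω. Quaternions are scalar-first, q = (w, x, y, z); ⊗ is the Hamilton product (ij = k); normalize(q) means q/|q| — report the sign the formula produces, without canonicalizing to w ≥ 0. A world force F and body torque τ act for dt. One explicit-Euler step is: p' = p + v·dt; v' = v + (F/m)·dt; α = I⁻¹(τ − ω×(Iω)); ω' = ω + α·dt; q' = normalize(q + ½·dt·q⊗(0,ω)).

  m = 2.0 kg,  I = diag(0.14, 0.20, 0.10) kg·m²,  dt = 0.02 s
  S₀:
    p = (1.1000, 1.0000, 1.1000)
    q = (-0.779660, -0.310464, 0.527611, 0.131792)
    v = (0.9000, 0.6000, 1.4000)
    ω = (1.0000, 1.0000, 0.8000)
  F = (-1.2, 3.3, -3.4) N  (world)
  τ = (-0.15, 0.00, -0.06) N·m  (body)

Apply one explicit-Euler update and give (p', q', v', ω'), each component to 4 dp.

a = (-0.6000, 1.6500, -1.7000)
p' = p + v·dt = (1.1180, 1.0120, 1.1280)
v + (F/m)dt = (0.8880, 0.6330, 1.3660)
precession coupling ω×(Iω) = (-0.0800, 0.0320, 0.0600)
(τ − ω×Iω)/I = (-0.5000, -0.1600, -1.2000)
ω + α·dt = (0.9900, 0.9968, 0.7760)
2q̇ = q⊗(0,ω) = (-0.3225806, -0.4893632, -0.3994968, -1.4618030)
q + ½dt·q⊗(0,ω), renormalized = (-0.7828, -0.3153, 0.5235, 0.1172)

p' = (1.1180, 1.0120, 1.1280)
q' = (-0.7828, -0.3153, 0.5235, 0.1172)
v' = (0.8880, 0.6330, 1.3660)
ω' = (0.9900, 0.9968, 0.7760)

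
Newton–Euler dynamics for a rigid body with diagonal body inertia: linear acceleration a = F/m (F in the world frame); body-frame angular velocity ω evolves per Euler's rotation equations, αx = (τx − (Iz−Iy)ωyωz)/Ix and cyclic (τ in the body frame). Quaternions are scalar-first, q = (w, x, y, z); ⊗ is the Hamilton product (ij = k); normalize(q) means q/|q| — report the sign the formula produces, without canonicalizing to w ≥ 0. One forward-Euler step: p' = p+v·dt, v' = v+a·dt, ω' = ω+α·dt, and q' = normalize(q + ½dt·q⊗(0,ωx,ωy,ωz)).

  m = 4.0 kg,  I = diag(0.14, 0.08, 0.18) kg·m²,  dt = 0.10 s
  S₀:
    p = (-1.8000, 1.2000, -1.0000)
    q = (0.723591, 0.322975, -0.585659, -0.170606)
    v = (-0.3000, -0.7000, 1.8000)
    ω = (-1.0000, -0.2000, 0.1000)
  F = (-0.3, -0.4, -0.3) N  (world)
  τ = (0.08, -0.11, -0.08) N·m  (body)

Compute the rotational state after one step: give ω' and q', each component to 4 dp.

precession coupling ω×(Iω) = (-0.0020, 0.0040, -0.0120)
angular accel α = (0.5857, -1.4250, -0.3778)
ω' = ω + α·dt = (-0.9414, -0.3425, 0.0622)
2q̇ = q⊗(0,ω) = (0.2229038, -0.8162781, -0.0064097, -0.5778949)
q' = normalize(q + ½dt·q⊗(0,ω)) = (0.7338, 0.2818, -0.5852, -0.1992)

ω' = (-0.9414, -0.3425, 0.0622)
q' = (0.7338, 0.2818, -0.5852, -0.1992)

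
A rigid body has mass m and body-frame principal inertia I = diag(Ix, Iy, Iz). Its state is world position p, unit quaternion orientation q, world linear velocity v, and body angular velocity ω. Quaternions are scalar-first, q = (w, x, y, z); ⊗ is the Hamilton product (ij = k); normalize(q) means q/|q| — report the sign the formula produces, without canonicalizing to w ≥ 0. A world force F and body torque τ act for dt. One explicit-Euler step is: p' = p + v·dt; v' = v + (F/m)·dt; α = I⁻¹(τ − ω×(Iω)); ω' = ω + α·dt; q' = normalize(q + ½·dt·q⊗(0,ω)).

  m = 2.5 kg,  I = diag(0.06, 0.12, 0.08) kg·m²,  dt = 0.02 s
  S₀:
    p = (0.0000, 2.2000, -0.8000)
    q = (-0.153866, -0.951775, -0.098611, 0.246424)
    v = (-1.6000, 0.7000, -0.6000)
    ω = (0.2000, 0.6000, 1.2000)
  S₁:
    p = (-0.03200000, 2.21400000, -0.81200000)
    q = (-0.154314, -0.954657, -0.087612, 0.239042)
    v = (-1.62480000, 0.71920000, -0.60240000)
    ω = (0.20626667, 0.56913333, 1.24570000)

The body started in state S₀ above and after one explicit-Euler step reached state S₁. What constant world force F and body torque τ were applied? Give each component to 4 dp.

F = (-3.1000, 2.4000, -0.3000)
τ = (-0.0100, -0.1900, 0.1900)

velocity change Δv = (-0.02480000, 0.01920000, -0.00240000)
applied force F = (-3.1000, 2.4000, -0.3000)
ω₁ − ω₀ = (0.00626667, -0.03086667, 0.04570000)
ω₀×(Iω₀) = (-0.0288, -0.0048, 0.0072)
applied torque τ = (-0.0100, -0.1900, 0.1900)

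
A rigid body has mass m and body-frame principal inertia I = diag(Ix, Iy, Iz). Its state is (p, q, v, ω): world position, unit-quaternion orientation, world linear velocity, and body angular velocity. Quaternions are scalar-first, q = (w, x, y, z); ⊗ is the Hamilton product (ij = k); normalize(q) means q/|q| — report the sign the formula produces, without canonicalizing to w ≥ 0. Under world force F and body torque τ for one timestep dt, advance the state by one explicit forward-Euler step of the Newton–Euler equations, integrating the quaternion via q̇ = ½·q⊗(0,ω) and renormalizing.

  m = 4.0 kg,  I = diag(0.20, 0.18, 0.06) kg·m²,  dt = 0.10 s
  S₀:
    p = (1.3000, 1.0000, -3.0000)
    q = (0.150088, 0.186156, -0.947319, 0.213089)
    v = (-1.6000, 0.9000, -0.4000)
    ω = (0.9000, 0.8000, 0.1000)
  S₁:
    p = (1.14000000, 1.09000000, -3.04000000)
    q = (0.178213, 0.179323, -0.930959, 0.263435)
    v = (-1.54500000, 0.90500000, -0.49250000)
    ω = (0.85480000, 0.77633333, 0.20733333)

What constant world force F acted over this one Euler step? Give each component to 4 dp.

velocity change Δv = (0.05500000, 0.00500000, -0.09250000)
F = m·Δv/dt = (2.2000, 0.2000, -3.7000)

F = (2.2000, 0.2000, -3.7000)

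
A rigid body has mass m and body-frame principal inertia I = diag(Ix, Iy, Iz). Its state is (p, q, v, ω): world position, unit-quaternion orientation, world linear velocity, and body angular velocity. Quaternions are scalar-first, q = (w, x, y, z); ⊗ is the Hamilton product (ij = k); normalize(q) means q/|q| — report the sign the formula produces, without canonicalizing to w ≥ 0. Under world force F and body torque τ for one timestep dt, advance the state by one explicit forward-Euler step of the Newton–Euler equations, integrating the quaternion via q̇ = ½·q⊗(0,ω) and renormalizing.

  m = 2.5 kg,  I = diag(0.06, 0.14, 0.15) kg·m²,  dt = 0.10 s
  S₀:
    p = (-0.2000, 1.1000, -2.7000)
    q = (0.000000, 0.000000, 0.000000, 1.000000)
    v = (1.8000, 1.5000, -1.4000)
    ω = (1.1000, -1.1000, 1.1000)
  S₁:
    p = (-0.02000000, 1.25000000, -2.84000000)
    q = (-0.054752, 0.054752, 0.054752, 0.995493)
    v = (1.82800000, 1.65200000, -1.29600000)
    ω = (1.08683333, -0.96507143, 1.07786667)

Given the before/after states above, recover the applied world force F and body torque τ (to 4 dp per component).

F = (0.7000, 3.8000, 2.6000)
τ = (-0.0200, 0.0800, -0.1300)

rate change Δω = (-0.01316667, 0.13492857, -0.02213333)
applied torque τ = (-0.0200, 0.0800, -0.1300)
velocity change Δv = (0.02800000, 0.15200000, 0.10400000)
applied force F = (0.7000, 3.8000, 2.6000)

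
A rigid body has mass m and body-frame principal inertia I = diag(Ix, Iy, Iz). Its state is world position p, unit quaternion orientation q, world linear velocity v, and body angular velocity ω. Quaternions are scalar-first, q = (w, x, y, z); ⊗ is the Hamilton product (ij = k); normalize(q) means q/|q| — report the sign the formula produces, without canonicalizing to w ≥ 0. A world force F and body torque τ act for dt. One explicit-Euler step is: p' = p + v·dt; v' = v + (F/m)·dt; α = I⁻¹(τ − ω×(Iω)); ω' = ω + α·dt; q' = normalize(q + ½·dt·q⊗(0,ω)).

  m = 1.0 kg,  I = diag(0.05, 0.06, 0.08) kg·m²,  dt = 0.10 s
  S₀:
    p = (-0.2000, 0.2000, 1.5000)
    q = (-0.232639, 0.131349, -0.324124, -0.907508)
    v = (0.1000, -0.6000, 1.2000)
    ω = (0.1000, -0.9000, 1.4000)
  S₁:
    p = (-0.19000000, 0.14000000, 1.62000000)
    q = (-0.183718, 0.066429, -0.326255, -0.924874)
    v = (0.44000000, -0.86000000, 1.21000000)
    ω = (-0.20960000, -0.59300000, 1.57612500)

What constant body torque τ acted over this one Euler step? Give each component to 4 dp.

τ = (-0.1800, 0.1800, 0.1400)

rate change Δω = (-0.30960000, 0.30700000, 0.17612500)
gyro term ω₀×Iω₀ = (-0.0252, -0.0042, -0.0009)
applied torque τ = (-0.1800, 0.1800, 0.1400)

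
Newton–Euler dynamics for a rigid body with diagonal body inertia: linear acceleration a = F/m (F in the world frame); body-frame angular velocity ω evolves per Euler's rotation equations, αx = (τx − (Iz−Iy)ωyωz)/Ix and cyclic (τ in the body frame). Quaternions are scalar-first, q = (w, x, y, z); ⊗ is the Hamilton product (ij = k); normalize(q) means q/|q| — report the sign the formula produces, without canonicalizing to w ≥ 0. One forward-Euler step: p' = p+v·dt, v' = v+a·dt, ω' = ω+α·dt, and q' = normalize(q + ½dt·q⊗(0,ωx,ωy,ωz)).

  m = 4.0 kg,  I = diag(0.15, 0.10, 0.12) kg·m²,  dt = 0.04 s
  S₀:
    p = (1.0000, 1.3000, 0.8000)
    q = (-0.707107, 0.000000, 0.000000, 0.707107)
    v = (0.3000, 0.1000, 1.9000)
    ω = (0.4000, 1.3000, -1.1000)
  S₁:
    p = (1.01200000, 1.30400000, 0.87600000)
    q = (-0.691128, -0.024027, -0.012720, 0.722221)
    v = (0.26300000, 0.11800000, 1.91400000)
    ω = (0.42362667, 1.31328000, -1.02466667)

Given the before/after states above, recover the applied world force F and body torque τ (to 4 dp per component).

F = (-3.7000, 1.8000, 1.4000)
τ = (0.0600, 0.0200, 0.2000)

Δω = ω₁−ω₀ = (0.02362667, 0.01328000, 0.07533333)
ω₀×(Iω₀) = (-0.0286, -0.0132, -0.0260)
I·α + gyro = (0.0600, 0.0200, 0.2000)
v₁ − v₀ = (-0.03700000, 0.01800000, 0.01400000)
applied force F = (-3.7000, 1.8000, 1.4000)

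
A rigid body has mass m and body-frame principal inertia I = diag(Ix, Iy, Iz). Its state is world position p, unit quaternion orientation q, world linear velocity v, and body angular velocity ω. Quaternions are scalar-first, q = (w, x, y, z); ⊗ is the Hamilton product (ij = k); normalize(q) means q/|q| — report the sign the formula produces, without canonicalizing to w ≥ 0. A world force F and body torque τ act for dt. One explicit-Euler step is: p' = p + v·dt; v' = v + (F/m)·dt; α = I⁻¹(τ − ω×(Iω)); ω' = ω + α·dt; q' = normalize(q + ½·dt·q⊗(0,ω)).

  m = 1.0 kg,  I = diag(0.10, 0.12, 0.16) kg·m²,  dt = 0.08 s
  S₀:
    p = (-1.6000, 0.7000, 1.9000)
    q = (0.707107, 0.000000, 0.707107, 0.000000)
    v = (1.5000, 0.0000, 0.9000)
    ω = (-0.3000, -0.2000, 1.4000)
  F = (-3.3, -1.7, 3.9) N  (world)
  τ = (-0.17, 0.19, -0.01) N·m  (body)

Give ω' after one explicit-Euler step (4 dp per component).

gyro term ω×Iω = (-0.0112, 0.0252, 0.0012)
(τ − ω×Iω)/I = (-1.5880, 1.3733, -0.0700)
ω + α·dt = (-0.4270, -0.0901, 1.3944)

ω' = (-0.4270, -0.0901, 1.3944)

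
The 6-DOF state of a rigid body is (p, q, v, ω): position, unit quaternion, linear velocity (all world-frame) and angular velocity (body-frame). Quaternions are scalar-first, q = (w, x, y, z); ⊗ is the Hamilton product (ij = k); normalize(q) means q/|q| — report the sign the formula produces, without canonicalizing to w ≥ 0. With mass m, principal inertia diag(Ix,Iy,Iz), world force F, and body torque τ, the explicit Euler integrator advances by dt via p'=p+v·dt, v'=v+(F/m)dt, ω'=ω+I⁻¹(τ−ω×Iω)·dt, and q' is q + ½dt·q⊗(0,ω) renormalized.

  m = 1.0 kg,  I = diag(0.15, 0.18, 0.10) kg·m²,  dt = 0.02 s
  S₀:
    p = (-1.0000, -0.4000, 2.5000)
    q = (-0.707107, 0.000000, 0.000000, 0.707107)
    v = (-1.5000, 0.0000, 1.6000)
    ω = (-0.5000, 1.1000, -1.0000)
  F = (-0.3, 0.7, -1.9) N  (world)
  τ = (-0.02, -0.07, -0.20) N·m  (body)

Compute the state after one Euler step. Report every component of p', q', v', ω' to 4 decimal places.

p' = (-1.0300, -0.4000, 2.5320)
q' = (-0.6999, -0.0042, -0.0113, 0.7141)
v' = (-1.5060, 0.0140, 1.5620)
ω' = (-0.5144, 1.0894, -1.0367)

angular accel α = (-0.7200, -0.5278, -1.8350)
ω' = ω + α·dt = (-0.5144, 1.0894, -1.0367)
Hamilton product q⊗(0,ω) = (0.7071070, -0.4242642, -1.1313712, 0.7071070)
q' = normalize(q + ½dt·q⊗(0,ω)) = (-0.6999, -0.0042, -0.0113, 0.7141)
new position p' = (-1.0300, -0.4000, 2.5320)
new velocity v' = (-1.5060, 0.0140, 1.5620)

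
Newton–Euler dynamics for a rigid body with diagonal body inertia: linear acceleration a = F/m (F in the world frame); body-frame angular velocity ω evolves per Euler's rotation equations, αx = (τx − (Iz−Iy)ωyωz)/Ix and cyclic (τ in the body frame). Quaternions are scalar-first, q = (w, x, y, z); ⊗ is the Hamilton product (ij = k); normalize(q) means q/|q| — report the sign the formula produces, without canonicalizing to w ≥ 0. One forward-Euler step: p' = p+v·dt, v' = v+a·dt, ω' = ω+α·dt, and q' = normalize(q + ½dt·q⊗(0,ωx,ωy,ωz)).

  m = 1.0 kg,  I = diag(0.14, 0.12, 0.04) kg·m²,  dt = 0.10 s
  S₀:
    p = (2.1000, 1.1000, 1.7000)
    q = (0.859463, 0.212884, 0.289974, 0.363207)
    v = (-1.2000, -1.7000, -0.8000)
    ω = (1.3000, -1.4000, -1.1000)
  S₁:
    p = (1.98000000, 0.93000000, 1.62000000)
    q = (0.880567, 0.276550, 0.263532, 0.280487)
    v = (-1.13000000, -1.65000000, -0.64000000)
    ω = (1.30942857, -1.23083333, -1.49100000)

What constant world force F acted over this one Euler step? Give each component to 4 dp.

F = (0.7000, 0.5000, 1.6000)

Δv = v₁−v₀ = (0.07000000, 0.05000000, 0.16000000)
m·(v₁−v₀)/dt = (0.7000, 0.5000, 1.6000)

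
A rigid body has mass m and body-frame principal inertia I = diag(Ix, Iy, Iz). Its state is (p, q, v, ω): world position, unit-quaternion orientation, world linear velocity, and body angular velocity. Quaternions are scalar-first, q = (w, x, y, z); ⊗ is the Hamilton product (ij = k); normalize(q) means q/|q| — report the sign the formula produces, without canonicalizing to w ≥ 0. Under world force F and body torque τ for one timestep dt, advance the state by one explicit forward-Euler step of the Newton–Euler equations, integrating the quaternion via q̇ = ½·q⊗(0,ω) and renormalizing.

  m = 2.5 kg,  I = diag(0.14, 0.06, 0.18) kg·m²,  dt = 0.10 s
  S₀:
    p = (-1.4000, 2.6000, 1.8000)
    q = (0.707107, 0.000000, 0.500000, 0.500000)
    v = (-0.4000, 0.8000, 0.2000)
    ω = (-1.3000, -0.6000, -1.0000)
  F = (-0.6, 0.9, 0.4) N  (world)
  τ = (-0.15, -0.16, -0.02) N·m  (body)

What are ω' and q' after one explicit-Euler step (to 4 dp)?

ω' = (-1.4586, -0.7800, -0.9764)
q' = (0.7443, -0.0557, 0.4446, 0.4953)

precession coupling ω×(Iω) = (0.0720, -0.0520, -0.0624)
(τ − ω×Iω)/I = (-1.5857, -1.8000, 0.2356)
ω + α·dt = (-1.4586, -0.7800, -0.9764)
Hamilton product q⊗(0,ω) = (0.8000000, -1.1192391, -1.0742642, -0.0571070)
updated quaternion q' = (0.7443, -0.0557, 0.4446, 0.4953)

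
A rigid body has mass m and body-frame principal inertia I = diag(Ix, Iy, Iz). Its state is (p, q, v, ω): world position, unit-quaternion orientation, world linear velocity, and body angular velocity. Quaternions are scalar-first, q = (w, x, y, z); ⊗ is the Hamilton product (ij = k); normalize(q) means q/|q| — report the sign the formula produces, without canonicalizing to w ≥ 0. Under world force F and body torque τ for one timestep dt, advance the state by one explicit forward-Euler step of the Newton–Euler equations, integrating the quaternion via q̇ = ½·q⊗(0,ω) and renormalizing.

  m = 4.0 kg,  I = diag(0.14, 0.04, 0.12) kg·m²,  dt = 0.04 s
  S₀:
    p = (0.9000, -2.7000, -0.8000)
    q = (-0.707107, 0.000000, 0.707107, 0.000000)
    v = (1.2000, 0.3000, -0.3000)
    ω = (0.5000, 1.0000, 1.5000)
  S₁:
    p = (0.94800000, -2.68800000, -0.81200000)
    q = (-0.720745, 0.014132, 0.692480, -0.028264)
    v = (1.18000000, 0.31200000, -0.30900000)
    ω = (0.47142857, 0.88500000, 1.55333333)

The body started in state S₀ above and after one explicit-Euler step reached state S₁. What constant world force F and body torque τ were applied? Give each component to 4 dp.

Δω = ω₁−ω₀ = (-0.02857143, -0.11500000, 0.05333333)
τ = I·(Δω/dt) + ω₀×(Iω₀) = (0.0200, -0.1000, 0.1100)
Δv = v₁−v₀ = (-0.02000000, 0.01200000, -0.00900000)
m·(v₁−v₀)/dt = (-2.0000, 1.2000, -0.9000)

F = (-2.0000, 1.2000, -0.9000)
τ = (0.0200, -0.1000, 0.1100)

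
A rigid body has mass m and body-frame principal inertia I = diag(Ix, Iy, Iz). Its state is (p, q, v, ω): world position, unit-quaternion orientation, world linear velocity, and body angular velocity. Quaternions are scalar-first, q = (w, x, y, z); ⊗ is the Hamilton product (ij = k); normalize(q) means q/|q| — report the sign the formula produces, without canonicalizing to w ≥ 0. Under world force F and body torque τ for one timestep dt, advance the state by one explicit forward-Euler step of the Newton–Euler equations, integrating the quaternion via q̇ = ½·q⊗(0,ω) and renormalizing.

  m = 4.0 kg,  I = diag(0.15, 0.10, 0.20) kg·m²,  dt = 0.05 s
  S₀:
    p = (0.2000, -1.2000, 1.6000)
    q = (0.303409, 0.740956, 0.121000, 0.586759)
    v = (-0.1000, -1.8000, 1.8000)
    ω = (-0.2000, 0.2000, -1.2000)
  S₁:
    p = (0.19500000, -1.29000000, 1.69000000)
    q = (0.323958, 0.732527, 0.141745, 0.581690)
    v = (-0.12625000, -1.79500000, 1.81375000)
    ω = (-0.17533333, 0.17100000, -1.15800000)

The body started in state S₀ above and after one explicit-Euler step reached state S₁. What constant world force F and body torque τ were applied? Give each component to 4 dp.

Δv = v₁−v₀ = (-0.02625000, 0.00500000, 0.01375000)
F = m·Δv/dt = (-2.1000, 0.4000, 1.1000)
ω₁ − ω₀ = (0.02466667, -0.02900000, 0.04200000)
I·α + gyro = (0.0500, -0.0700, 0.1700)

F = (-2.1000, 0.4000, 1.1000)
τ = (0.0500, -0.0700, 0.1700)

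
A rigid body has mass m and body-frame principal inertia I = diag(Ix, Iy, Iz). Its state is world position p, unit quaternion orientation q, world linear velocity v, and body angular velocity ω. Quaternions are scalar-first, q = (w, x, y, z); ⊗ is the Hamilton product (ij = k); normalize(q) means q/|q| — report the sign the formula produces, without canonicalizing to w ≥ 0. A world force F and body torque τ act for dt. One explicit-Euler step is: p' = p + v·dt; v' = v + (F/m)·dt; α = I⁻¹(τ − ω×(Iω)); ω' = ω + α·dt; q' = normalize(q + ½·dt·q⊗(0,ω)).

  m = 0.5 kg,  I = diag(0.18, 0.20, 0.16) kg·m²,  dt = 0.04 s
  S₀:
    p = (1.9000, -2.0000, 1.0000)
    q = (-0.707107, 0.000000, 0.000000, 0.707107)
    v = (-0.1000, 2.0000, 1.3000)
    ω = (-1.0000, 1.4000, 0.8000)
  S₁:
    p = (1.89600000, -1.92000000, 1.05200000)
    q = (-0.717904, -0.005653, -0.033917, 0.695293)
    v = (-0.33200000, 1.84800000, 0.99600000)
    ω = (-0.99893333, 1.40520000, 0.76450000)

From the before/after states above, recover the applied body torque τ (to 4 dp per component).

τ = (-0.0400, 0.0100, -0.1700)

ω₁ − ω₀ = (0.00106667, 0.00520000, -0.03550000)
τ = I·(Δω/dt) + ω₀×(Iω₀) = (-0.0400, 0.0100, -0.1700)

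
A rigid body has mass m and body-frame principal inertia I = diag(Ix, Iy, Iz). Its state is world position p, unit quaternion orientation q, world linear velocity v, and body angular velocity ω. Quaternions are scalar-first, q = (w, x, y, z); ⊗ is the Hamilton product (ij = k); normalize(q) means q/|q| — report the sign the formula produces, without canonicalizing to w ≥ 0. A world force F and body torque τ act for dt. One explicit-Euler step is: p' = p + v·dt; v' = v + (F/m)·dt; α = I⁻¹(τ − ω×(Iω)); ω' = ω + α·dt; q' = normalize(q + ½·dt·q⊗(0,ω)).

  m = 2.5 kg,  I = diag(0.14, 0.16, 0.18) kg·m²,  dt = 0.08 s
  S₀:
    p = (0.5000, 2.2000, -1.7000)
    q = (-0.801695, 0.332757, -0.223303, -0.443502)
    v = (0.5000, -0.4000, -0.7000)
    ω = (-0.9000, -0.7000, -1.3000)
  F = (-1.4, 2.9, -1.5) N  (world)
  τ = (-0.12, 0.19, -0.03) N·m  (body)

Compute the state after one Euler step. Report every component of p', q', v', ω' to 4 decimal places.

p' = (0.5400, 2.1680, -1.7560)
q' = (-0.8171, 0.3600, -0.1672, -0.4182)
v' = (0.4552, -0.3072, -0.7480)
ω' = (-0.9790, -0.5816, -1.3189)

linear accel F/m = (-0.5600, 1.1600, -0.6000)
new position p' = (0.5400, 2.1680, -1.7560)
v + (F/m)dt = (0.4552, -0.3072, -0.7480)
ω×(Iω) gyroscopic = (0.0182, -0.0468, 0.0126)
angular accel α = (-0.9871, 1.4800, -0.2367)
ω + α·dt = (-0.9790, -0.5816, -1.3189)
Hamilton product q⊗(0,ω) = (-0.4333834, 0.7013680, 1.3929224, 0.6083009)
q' = normalize(q + ½dt·q⊗(0,ω)) = (-0.8171, 0.3600, -0.1672, -0.4182)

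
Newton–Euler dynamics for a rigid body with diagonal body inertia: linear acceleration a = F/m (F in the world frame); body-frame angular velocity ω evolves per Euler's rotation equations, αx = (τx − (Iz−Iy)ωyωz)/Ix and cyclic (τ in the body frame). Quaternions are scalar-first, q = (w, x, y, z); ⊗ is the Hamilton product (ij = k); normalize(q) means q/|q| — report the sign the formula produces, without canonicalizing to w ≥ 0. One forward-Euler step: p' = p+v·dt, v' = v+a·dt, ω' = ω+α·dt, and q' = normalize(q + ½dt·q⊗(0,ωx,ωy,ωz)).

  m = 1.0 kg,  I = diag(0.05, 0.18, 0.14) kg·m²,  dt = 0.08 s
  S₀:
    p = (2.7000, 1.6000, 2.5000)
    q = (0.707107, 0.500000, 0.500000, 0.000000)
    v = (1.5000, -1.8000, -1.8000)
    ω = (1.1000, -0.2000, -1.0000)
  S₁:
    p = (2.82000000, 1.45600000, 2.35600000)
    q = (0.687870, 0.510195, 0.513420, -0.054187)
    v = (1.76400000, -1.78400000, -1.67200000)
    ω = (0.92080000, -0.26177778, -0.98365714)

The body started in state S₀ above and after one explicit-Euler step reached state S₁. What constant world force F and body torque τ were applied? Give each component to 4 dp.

F = (3.3000, 0.2000, 1.6000)
τ = (-0.1200, -0.0400, 0.0000)

velocity change Δv = (0.26400000, 0.01600000, 0.12800000)
m·(v₁−v₀)/dt = (3.3000, 0.2000, 1.6000)
Δω = ω₁−ω₀ = (-0.17920000, -0.06177778, 0.01634286)
precession coupling = (-0.0080, 0.0990, -0.0286)
applied torque τ = (-0.1200, -0.0400, 0.0000)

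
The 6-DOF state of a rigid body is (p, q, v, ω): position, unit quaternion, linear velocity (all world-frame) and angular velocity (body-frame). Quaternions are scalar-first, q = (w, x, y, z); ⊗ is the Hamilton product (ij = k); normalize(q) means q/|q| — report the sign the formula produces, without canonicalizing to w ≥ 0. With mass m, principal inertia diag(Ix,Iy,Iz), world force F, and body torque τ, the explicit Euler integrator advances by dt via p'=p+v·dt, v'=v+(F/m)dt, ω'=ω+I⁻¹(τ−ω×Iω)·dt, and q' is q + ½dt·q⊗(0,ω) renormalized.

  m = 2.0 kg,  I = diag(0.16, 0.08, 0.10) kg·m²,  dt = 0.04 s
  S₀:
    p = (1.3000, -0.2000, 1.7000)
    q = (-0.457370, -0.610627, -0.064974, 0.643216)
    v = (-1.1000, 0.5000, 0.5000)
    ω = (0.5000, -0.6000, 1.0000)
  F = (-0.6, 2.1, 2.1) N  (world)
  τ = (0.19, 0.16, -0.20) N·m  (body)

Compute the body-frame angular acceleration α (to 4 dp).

α = (1.2625, 1.6250, -2.2400)

ω×(Iω) gyroscopic = (-0.0120, 0.0300, 0.0240)
α = I⁻¹(τ − ω×Iω) = (1.2625, 1.6250, -2.2400)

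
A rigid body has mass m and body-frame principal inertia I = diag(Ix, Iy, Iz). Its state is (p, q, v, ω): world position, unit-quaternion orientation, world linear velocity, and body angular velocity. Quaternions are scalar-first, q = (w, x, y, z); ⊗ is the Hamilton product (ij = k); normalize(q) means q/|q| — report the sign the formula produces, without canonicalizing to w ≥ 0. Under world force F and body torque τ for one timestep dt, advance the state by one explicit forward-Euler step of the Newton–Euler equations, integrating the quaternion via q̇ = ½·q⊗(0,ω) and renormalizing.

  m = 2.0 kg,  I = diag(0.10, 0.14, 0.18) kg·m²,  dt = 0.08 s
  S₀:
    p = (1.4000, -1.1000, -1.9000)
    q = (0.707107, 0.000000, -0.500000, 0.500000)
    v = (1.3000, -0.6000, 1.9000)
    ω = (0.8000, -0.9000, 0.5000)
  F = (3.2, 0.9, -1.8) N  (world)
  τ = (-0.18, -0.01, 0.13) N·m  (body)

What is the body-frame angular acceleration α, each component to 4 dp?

gyro term ω×Iω = (-0.0180, -0.0320, -0.0288)
α = I⁻¹(τ − ω×Iω) = (-1.6200, 0.1571, 0.8822)

α = (-1.6200, 0.1571, 0.8822)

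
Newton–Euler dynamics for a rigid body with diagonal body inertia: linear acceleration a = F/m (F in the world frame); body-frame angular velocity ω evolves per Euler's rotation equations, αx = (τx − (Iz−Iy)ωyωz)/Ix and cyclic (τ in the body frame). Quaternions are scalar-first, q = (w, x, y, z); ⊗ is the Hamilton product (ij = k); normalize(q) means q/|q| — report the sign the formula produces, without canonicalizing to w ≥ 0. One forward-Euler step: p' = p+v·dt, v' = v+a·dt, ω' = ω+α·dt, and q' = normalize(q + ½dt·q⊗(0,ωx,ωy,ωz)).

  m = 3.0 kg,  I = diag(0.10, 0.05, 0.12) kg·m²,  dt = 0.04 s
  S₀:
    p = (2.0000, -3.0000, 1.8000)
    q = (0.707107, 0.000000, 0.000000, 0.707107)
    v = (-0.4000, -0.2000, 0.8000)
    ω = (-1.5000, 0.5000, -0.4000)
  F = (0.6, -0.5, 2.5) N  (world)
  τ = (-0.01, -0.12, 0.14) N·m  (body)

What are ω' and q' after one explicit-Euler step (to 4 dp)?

ω' = (-1.4984, 0.4136, -0.3658)
q' = (0.7124, -0.0283, -0.0141, 0.7011)

precession coupling ω×(Iω) = (-0.0140, -0.0120, 0.0375)
α = I⁻¹(τ − ω×Iω) = (0.0400, -2.1600, 0.8542)
ω' = ω + α·dt = (-1.4984, 0.4136, -0.3658)
Hamilton product q⊗(0,ω) = (0.2828428, -1.4142140, -0.7071070, -0.2828428)
q' = normalize(q + ½dt·q⊗(0,ω)) = (0.7124, -0.0283, -0.0141, 0.7011)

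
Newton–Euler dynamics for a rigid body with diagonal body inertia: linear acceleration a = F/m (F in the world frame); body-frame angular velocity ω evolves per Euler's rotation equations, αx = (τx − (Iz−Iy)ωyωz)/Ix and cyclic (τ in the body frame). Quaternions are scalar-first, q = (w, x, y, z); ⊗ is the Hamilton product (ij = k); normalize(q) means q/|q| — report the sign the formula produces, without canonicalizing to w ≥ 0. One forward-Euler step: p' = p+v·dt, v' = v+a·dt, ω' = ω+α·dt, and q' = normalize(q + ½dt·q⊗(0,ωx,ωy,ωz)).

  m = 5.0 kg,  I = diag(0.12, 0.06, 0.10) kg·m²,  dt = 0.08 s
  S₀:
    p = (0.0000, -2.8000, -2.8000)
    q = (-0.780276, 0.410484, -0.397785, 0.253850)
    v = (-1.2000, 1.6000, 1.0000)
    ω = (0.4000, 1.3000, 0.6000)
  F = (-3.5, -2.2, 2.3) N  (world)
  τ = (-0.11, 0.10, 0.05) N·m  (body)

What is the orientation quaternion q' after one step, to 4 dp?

q' = (-0.7709, 0.3746, -0.4434, 0.2624)

2q̇ = q⊗(0,ω) = (0.2006169, -0.8807864, -1.1591092, 0.2245776)
q + ½dt·q⊗(0,ω), renormalized = (-0.7709, 0.3746, -0.4434, 0.2624)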